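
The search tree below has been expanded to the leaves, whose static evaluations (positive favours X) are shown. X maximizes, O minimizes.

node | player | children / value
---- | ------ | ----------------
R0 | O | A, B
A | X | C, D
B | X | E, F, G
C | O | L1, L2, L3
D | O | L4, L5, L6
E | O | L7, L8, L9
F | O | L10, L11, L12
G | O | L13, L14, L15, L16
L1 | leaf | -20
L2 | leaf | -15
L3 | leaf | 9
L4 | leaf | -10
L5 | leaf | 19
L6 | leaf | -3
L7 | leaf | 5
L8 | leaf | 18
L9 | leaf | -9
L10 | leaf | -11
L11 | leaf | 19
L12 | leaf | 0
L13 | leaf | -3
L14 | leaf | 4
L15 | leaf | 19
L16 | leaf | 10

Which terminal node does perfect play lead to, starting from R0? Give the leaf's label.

L4

C (O): min(-20, -15, 9) = -20
D (O): min(-10, 19, -3) = -10
A (X): max(-20, -10) = -10
E (O): min(5, 18, -9) = -9
F (O): min(-11, 19, 0) = -11
G (O): min(-3, 4, 19, 10) = -3
B (X): max(-9, -11, -3) = -3
R0 (O): min(-10, -3) = -10
At R0, O picks A (lowest: -10).
At A, X picks D (highest: -10).
At D, O picks L4 (lowest: -10).
Terminal value -10.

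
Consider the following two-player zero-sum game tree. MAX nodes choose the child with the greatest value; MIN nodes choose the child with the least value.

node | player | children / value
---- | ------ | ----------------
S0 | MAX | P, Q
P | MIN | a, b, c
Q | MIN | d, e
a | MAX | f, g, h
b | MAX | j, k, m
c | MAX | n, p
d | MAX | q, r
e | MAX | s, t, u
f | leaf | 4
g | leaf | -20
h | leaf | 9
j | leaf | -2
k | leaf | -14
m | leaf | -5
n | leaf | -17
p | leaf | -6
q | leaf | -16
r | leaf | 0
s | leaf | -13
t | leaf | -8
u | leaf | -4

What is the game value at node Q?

-4

d (MAX): max(-16, 0) = 0
e (MAX): max(-13, -8, -4) = -4
Q (MIN): min(0, -4) = -4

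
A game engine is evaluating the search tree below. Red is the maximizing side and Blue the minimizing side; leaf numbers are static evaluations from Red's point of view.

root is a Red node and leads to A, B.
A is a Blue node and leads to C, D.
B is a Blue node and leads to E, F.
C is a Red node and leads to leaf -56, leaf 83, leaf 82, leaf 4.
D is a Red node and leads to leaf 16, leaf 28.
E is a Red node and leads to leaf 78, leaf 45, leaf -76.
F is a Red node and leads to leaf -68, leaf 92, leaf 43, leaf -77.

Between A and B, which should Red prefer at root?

B

C (Red): max(-56, 83, 82, 4) = 83
D (Red): max(16, 28) = 28
A (Blue): min(83, 28) = 28
E (Red): max(78, 45, -76) = 78
F (Red): max(-68, 92, 43, -77) = 92
B (Blue): min(78, 92) = 78
Red prefers the higher value; A=28, B=78. B is better since 78 > 28.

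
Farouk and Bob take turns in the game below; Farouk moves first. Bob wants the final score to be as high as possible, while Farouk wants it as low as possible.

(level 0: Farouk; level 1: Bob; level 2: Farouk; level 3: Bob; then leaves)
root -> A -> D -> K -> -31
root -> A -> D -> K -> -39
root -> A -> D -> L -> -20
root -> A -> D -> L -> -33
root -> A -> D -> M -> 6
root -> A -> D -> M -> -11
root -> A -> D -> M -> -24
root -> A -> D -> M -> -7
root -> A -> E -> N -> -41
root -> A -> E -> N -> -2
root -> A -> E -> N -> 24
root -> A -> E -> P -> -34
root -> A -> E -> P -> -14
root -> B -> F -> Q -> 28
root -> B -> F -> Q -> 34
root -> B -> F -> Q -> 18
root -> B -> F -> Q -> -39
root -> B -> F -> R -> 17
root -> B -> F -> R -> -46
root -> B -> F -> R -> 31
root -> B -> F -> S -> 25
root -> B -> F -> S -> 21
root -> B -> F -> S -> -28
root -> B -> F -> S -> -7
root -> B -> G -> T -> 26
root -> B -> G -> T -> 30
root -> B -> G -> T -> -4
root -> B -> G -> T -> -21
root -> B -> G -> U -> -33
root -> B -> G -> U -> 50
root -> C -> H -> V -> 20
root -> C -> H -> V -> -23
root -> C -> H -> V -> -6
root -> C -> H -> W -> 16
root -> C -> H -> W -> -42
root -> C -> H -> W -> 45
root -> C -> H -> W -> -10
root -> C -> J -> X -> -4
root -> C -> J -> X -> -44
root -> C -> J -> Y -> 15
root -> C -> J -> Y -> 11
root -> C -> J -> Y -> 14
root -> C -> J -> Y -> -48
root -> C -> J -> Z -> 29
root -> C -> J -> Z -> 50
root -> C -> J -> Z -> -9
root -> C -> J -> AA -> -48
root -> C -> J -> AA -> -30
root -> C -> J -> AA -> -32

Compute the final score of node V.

V (Bob): max(20, -23, -6) = 20

20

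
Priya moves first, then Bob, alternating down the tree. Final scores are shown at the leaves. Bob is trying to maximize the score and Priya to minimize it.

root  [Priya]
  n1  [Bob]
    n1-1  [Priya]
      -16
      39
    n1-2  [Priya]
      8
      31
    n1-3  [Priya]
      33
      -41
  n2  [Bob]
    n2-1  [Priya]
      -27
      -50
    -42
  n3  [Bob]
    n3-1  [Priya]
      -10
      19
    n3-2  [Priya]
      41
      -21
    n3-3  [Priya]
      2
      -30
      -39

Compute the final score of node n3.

-10

n3-1 (Priya): min(-10, 19) = -10
n3-2 (Priya): min(41, -21) = -21
n3-3 (Priya): min(2, -30, -39) = -39
n3 (Bob): max(-10, -21, -39) = -10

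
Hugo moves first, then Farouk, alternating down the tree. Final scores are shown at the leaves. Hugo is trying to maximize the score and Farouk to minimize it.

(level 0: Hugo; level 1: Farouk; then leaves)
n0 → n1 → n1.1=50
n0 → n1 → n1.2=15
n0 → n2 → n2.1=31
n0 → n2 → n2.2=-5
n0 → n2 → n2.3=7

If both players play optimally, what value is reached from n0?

15

n1 (Farouk): min(50, 15) = 15
n2 (Farouk): min(31, -5, 7) = -5
n0 (Hugo): max(15, -5) = 15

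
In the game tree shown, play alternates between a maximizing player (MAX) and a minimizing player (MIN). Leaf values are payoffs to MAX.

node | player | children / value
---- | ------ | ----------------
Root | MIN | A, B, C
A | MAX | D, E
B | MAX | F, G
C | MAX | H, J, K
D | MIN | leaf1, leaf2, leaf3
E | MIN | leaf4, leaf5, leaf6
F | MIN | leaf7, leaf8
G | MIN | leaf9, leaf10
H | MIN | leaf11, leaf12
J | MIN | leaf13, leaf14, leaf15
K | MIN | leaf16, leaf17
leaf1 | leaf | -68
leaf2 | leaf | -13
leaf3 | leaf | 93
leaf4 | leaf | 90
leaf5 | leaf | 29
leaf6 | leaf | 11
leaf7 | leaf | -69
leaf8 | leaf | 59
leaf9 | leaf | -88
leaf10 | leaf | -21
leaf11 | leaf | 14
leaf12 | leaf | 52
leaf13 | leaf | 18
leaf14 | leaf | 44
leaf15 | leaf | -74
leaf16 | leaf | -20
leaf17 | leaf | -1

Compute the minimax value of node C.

H (MIN): min(14, 52) = 14
J (MIN): min(18, 44, -74) = -74
K (MIN): min(-20, -1) = -20
C (MAX): max(14, -74, -20) = 14

14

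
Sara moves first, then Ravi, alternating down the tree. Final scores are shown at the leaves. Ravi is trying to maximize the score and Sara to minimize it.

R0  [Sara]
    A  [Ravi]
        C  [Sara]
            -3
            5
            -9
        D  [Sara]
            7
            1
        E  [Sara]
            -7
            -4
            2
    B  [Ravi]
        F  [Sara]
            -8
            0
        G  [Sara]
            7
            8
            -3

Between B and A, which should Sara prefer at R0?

B

F (Sara): min(-8, 0) = -8
G (Sara): min(7, 8, -3) = -3
B (Ravi): max(-8, -3) = -3
C (Sara): min(-3, 5, -9) = -9
D (Sara): min(7, 1) = 1
E (Sara): min(-7, -4, 2) = -7
A (Ravi): max(-9, 1, -7) = 1
Sara prefers the lower value; B=-3, A=1. B is better since -3 < 1.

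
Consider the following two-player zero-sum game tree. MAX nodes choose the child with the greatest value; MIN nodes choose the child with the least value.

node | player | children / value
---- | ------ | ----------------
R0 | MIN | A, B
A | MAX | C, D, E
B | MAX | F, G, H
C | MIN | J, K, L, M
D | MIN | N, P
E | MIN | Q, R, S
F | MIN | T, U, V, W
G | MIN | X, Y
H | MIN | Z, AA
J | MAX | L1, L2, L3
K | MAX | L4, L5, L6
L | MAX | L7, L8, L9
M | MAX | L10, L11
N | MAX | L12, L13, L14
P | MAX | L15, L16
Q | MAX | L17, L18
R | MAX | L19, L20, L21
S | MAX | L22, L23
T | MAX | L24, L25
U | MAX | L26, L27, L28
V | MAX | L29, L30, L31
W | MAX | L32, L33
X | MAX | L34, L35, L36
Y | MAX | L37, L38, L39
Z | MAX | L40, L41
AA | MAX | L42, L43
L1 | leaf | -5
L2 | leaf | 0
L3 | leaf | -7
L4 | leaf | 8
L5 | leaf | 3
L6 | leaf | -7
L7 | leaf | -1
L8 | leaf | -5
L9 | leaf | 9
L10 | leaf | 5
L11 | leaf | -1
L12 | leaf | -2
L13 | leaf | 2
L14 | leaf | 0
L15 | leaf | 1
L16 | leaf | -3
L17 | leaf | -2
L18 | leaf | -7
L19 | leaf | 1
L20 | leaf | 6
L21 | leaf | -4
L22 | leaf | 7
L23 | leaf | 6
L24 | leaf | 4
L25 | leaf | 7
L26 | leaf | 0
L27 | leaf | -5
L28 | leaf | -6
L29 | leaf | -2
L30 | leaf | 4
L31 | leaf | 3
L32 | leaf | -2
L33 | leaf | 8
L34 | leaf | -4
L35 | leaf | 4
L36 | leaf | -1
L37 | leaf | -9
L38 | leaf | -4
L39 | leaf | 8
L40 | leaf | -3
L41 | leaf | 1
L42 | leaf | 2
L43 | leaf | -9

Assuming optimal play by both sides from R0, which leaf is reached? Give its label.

L15

J (MAX): max(-5, 0, -7) = 0
K (MAX): max(8, 3, -7) = 8
L (MAX): max(-1, -5, 9) = 9
M (MAX): max(5, -1) = 5
C (MIN): min(0, 8, 9, 5) = 0
N (MAX): max(-2, 2, 0) = 2
P (MAX): max(1, -3) = 1
D (MIN): min(2, 1) = 1
Q (MAX): max(-2, -7) = -2
R (MAX): max(1, 6, -4) = 6
S (MAX): max(7, 6) = 7
E (MIN): min(-2, 6, 7) = -2
A (MAX): max(0, 1, -2) = 1
T (MAX): max(4, 7) = 7
U (MAX): max(0, -5, -6) = 0
V (MAX): max(-2, 4, 3) = 4
W (MAX): max(-2, 8) = 8
F (MIN): min(7, 0, 4, 8) = 0
X (MAX): max(-4, 4, -1) = 4
Y (MAX): max(-9, -4, 8) = 8
G (MIN): min(4, 8) = 4
Z (MAX): max(-3, 1) = 1
AA (MAX): max(2, -9) = 2
H (MIN): min(1, 2) = 1
B (MAX): max(0, 4, 1) = 4
R0 (MIN): min(1, 4) = 1
At R0, MIN picks A (lowest: 1).
At A, MAX picks D (highest: 1).
At D, MIN picks P (lowest: 1).
At P, MAX picks L15 (highest: 1).
Terminal value 1.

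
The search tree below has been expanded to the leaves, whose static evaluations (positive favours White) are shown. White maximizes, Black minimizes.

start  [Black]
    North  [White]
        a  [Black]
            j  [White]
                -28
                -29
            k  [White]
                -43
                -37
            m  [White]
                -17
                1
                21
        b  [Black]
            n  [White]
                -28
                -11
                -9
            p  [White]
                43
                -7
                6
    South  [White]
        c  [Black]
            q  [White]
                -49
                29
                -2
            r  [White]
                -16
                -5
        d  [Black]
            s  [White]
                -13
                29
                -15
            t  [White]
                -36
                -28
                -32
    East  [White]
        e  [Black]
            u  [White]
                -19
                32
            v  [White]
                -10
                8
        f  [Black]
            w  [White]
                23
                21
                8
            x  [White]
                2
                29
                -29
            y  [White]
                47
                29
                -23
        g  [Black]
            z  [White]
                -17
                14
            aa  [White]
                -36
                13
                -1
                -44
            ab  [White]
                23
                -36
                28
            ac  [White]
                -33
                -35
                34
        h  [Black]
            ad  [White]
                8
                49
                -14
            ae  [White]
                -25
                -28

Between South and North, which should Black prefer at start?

North

q (White): max(-49, 29, -2) = 29
r (White): max(-16, -5) = -5
c (Black): min(29, -5) = -5
s (White): max(-13, 29, -15) = 29
t (White): max(-36, -28, -32) = -28
d (Black): min(29, -28) = -28
South (White): max(-5, -28) = -5
j (White): max(-28, -29) = -28
k (White): max(-43, -37) = -37
m (White): max(-17, 1, 21) = 21
a (Black): min(-28, -37, 21) = -37
n (White): max(-28, -11, -9) = -9
p (White): max(43, -7, 6) = 43
b (Black): min(-9, 43) = -9
North (White): max(-37, -9) = -9
Black prefers the lower value; South=-5, North=-9. North is better since -9 < -5.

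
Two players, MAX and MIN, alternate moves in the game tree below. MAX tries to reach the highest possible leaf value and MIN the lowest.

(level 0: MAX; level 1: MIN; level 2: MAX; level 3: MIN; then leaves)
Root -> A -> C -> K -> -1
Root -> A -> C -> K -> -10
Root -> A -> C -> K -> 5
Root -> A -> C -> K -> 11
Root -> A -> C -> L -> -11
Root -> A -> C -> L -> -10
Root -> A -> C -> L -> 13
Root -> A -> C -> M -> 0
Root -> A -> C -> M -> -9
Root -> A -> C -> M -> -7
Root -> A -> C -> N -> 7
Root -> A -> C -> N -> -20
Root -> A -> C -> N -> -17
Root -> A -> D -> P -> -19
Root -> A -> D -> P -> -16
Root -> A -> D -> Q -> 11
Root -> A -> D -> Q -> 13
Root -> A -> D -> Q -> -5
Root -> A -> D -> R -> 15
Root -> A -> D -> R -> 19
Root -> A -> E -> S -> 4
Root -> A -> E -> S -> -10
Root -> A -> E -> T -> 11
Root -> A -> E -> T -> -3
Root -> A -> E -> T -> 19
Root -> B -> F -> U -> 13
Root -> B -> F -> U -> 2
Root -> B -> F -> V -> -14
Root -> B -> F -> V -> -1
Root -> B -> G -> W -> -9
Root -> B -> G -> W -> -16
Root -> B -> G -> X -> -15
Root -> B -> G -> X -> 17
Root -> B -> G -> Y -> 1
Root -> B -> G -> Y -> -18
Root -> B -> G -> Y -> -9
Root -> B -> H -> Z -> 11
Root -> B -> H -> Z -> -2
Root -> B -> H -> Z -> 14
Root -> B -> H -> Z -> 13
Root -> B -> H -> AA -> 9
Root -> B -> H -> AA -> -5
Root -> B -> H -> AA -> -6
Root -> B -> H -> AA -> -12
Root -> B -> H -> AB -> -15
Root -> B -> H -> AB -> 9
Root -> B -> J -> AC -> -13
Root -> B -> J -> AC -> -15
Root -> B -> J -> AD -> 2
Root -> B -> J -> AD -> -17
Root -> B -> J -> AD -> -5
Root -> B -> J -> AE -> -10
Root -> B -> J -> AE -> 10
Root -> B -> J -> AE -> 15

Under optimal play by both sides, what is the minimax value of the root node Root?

K (MIN): min(-1, -10, 5, 11) = -10
L (MIN): min(-11, -10, 13) = -11
M (MIN): min(0, -9, -7) = -9
N (MIN): min(7, -20, -17) = -20
C (MAX): max(-10, -11, -9, -20) = -9
P (MIN): min(-19, -16) = -19
Q (MIN): min(11, 13, -5) = -5
R (MIN): min(15, 19) = 15
D (MAX): max(-19, -5, 15) = 15
S (MIN): min(4, -10) = -10
T (MIN): min(11, -3, 19) = -3
E (MAX): max(-10, -3) = -3
A (MIN): min(-9, 15, -3) = -9
U (MIN): min(13, 2) = 2
V (MIN): min(-14, -1) = -14
F (MAX): max(2, -14) = 2
W (MIN): min(-9, -16) = -16
X (MIN): min(-15, 17) = -15
Y (MIN): min(1, -18, -9) = -18
G (MAX): max(-16, -15, -18) = -15
Z (MIN): min(11, -2, 14, 13) = -2
AA (MIN): min(9, -5, -6, -12) = -12
AB (MIN): min(-15, 9) = -15
H (MAX): max(-2, -12, -15) = -2
AC (MIN): min(-13, -15) = -15
AD (MIN): min(2, -17, -5) = -17
AE (MIN): min(-10, 10, 15) = -10
J (MAX): max(-15, -17, -10) = -10
B (MIN): min(2, -15, -2, -10) = -15
Root (MAX): max(-9, -15) = -9

-9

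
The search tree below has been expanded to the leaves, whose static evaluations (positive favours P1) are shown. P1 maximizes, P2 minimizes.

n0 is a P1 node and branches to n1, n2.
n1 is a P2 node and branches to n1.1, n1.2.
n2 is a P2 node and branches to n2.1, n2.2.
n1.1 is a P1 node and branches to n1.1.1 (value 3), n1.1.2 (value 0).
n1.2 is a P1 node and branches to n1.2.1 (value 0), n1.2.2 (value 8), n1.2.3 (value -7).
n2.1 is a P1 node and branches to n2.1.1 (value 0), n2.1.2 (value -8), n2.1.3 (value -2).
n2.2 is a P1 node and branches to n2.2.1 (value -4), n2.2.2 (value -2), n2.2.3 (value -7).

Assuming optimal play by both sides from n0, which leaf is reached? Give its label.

n1.1 (P1): max(3, 0) = 3
n1.2 (P1): max(0, 8, -7) = 8
n1 (P2): min(3, 8) = 3
n2.1 (P1): max(0, -8, -2) = 0
n2.2 (P1): max(-4, -2, -7) = -2
n2 (P2): min(0, -2) = -2
n0 (P1): max(3, -2) = 3
At n0, P1 picks n1 (highest: 3).
At n1, P2 picks n1.1 (lowest: 3).
At n1.1, P1 picks n1.1.1 (highest: 3).
Terminal value 3.

n1.1.1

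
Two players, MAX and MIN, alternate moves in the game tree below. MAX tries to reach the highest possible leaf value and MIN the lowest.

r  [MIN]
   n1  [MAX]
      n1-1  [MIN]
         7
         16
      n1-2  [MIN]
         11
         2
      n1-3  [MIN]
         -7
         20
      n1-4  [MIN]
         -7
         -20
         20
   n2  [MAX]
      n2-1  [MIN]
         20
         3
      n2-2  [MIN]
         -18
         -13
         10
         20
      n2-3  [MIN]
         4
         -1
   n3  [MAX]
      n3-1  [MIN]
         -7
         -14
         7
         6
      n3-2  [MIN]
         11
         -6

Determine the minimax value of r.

-6

n1-1 (MIN): min(7, 16) = 7
n1-2 (MIN): min(11, 2) = 2
n1-3 (MIN): min(-7, 20) = -7
n1-4 (MIN): min(-7, -20, 20) = -20
n1 (MAX): max(7, 2, -7, -20) = 7
n2-1 (MIN): min(20, 3) = 3
n2-2 (MIN): min(-18, -13, 10, 20) = -18
n2-3 (MIN): min(4, -1) = -1
n2 (MAX): max(3, -18, -1) = 3
n3-1 (MIN): min(-7, -14, 7, 6) = -14
n3-2 (MIN): min(11, -6) = -6
n3 (MAX): max(-14, -6) = -6
r (MIN): min(7, 3, -6) = -6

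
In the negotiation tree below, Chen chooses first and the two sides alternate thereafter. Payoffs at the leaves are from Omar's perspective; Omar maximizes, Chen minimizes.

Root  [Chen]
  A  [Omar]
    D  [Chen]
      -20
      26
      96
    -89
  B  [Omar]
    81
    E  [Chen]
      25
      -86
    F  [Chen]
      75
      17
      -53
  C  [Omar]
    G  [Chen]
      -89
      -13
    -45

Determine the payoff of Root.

-45

D (Chen): min(-20, 26, 96) = -20
A (Omar): max(-20, -89) = -20
E (Chen): min(25, -86) = -86
F (Chen): min(75, 17, -53) = -53
B (Omar): max(81, -86, -53) = 81
G (Chen): min(-89, -13) = -89
C (Omar): max(-89, -45) = -45
Root (Chen): min(-20, 81, -45) = -45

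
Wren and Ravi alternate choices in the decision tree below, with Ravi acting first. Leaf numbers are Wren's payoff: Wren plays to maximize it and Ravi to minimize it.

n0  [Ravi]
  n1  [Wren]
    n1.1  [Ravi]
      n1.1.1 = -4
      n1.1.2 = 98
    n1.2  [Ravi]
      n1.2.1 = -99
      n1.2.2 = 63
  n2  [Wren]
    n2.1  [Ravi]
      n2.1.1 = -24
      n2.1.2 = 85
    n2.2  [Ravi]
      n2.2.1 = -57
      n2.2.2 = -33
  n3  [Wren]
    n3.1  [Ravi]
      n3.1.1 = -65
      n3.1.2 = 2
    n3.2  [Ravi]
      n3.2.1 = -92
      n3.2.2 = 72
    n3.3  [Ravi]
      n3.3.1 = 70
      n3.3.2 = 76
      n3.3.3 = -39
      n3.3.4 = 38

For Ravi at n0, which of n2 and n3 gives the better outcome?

n3

n2.1 (Ravi): min(-24, 85) = -24
n2.2 (Ravi): min(-57, -33) = -57
n2 (Wren): max(-24, -57) = -24
n3.1 (Ravi): min(-65, 2) = -65
n3.2 (Ravi): min(-92, 72) = -92
n3.3 (Ravi): min(70, 76, -39, 38) = -39
n3 (Wren): max(-65, -92, -39) = -39
Ravi prefers the lower value; n2=-24, n3=-39. n3 is better since -39 < -24.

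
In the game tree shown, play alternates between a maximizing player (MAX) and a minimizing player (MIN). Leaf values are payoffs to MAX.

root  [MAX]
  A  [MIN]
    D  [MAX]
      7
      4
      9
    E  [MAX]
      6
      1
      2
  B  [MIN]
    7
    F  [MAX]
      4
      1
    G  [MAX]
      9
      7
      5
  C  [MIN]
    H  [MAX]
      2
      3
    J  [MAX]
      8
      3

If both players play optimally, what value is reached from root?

D (MAX): max(7, 4, 9) = 9
E (MAX): max(6, 1, 2) = 6
A (MIN): min(9, 6) = 6
F (MAX): max(4, 1) = 4
G (MAX): max(9, 7, 5) = 9
B (MIN): min(7, 4, 9) = 4
H (MAX): max(2, 3) = 3
J (MAX): max(8, 3) = 8
C (MIN): min(3, 8) = 3
root (MAX): max(6, 4, 3) = 6

6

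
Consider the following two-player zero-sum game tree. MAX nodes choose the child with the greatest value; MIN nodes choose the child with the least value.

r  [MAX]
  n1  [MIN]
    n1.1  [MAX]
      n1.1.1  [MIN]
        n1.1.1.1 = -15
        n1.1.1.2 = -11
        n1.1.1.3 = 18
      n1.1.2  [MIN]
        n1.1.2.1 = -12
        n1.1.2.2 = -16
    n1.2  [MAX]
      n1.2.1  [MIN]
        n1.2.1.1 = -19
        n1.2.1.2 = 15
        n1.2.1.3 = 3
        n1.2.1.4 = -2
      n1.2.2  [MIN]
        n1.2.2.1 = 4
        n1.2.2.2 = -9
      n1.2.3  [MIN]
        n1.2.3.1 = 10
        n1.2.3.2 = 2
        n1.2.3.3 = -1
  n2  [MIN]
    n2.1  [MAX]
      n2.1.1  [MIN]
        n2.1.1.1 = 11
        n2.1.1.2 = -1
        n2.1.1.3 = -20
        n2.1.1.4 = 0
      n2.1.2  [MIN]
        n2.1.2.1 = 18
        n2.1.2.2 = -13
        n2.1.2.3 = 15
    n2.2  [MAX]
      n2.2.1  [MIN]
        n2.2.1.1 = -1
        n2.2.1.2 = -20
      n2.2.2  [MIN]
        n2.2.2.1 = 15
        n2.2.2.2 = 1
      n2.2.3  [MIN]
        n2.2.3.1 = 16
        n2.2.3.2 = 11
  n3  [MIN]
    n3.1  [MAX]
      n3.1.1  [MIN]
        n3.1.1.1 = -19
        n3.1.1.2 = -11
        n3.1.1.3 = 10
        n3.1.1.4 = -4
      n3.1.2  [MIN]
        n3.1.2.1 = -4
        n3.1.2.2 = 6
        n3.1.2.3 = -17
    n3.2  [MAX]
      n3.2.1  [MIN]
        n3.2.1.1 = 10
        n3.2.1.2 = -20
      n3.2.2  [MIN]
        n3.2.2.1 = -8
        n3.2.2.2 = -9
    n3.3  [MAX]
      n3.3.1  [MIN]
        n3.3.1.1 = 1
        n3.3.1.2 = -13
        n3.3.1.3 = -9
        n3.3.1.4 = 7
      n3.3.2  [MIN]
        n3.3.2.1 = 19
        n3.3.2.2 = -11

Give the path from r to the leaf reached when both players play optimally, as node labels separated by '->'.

n1.1.1 (MIN): min(-15, -11, 18) = -15
n1.1.2 (MIN): min(-12, -16) = -16
n1.1 (MAX): max(-15, -16) = -15
n1.2.1 (MIN): min(-19, 15, 3, -2) = -19
n1.2.2 (MIN): min(4, -9) = -9
n1.2.3 (MIN): min(10, 2, -1) = -1
n1.2 (MAX): max(-19, -9, -1) = -1
n1 (MIN): min(-15, -1) = -15
n2.1.1 (MIN): min(11, -1, -20, 0) = -20
n2.1.2 (MIN): min(18, -13, 15) = -13
n2.1 (MAX): max(-20, -13) = -13
n2.2.1 (MIN): min(-1, -20) = -20
n2.2.2 (MIN): min(15, 1) = 1
n2.2.3 (MIN): min(16, 11) = 11
n2.2 (MAX): max(-20, 1, 11) = 11
n2 (MIN): min(-13, 11) = -13
n3.1.1 (MIN): min(-19, -11, 10, -4) = -19
n3.1.2 (MIN): min(-4, 6, -17) = -17
n3.1 (MAX): max(-19, -17) = -17
n3.2.1 (MIN): min(10, -20) = -20
n3.2.2 (MIN): min(-8, -9) = -9
n3.2 (MAX): max(-20, -9) = -9
n3.3.1 (MIN): min(1, -13, -9, 7) = -13
n3.3.2 (MIN): min(19, -11) = -11
n3.3 (MAX): max(-13, -11) = -11
n3 (MIN): min(-17, -9, -11) = -17
r (MAX): max(-15, -13, -17) = -13
At r, MAX picks n2 (highest: -13).
At n2, MIN picks n2.1 (lowest: -13).
At n2.1, MAX picks n2.1.2 (highest: -13).
At n2.1.2, MIN picks n2.1.2.2 (lowest: -13).
Terminal value -13.

r -> n2 -> n2.1 -> n2.1.2 -> n2.1.2.2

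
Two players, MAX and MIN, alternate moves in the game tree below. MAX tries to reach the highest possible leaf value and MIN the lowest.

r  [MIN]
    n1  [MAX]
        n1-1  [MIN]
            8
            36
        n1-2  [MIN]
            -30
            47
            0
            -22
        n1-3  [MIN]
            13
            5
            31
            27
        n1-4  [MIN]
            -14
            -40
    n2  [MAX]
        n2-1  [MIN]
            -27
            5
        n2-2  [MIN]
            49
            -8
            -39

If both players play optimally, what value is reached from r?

n1-1 (MIN): min(8, 36) = 8
n1-2 (MIN): min(-30, 47, 0, -22) = -30
n1-3 (MIN): min(13, 5, 31, 27) = 5
n1-4 (MIN): min(-14, -40) = -40
n1 (MAX): max(8, -30, 5, -40) = 8
n2-1 (MIN): min(-27, 5) = -27
n2-2 (MIN): min(49, -8, -39) = -39
n2 (MAX): max(-27, -39) = -27
r (MIN): min(8, -27) = -27

-27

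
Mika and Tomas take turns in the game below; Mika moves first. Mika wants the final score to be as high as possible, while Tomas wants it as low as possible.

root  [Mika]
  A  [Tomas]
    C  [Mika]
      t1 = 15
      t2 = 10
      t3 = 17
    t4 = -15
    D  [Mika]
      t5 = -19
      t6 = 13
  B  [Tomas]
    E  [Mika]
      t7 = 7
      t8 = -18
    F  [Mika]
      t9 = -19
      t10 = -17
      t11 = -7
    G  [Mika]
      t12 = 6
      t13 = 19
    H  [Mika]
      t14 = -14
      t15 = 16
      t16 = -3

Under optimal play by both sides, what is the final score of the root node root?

C (Mika): max(15, 10, 17) = 17
D (Mika): max(-19, 13) = 13
A (Tomas): min(17, -15, 13) = -15
E (Mika): max(7, -18) = 7
F (Mika): max(-19, -17, -7) = -7
G (Mika): max(6, 19) = 19
H (Mika): max(-14, 16, -3) = 16
B (Tomas): min(7, -7, 19, 16) = -7
root (Mika): max(-15, -7) = -7

-7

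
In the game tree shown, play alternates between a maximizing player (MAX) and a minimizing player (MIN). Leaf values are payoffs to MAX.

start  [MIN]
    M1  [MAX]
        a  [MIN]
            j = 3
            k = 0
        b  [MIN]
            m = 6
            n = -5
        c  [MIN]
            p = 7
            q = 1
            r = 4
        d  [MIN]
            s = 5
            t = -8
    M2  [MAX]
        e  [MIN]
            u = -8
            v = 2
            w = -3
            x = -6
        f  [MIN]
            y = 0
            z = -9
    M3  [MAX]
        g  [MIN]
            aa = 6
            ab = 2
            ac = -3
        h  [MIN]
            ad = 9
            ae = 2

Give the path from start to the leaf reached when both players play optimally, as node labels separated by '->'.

start -> M2 -> e -> u

a (MIN): min(3, 0) = 0
b (MIN): min(6, -5) = -5
c (MIN): min(7, 1, 4) = 1
d (MIN): min(5, -8) = -8
M1 (MAX): max(0, -5, 1, -8) = 1
e (MIN): min(-8, 2, -3, -6) = -8
f (MIN): min(0, -9) = -9
M2 (MAX): max(-8, -9) = -8
g (MIN): min(6, 2, -3) = -3
h (MIN): min(9, 2) = 2
M3 (MAX): max(-3, 2) = 2
start (MIN): min(1, -8, 2) = -8
At start, MIN picks M2 (lowest: -8).
At M2, MAX picks e (highest: -8).
At e, MIN picks u (lowest: -8).
Terminal value -8.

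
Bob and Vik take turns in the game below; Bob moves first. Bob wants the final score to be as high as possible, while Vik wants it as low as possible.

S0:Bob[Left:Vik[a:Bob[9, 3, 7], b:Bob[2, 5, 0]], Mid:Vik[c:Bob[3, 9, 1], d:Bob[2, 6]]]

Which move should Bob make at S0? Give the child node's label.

a (Bob): max(9, 3, 7) = 9
b (Bob): max(2, 5, 0) = 5
Left (Vik): min(9, 5) = 5
c (Bob): max(3, 9, 1) = 9
d (Bob): max(2, 6) = 6
Mid (Vik): min(9, 6) = 6
S0 (Bob): max(5, 6) = 6
Bob at S0 wants the highest of {Left=5, Mid=6}, so chooses Mid.

Mid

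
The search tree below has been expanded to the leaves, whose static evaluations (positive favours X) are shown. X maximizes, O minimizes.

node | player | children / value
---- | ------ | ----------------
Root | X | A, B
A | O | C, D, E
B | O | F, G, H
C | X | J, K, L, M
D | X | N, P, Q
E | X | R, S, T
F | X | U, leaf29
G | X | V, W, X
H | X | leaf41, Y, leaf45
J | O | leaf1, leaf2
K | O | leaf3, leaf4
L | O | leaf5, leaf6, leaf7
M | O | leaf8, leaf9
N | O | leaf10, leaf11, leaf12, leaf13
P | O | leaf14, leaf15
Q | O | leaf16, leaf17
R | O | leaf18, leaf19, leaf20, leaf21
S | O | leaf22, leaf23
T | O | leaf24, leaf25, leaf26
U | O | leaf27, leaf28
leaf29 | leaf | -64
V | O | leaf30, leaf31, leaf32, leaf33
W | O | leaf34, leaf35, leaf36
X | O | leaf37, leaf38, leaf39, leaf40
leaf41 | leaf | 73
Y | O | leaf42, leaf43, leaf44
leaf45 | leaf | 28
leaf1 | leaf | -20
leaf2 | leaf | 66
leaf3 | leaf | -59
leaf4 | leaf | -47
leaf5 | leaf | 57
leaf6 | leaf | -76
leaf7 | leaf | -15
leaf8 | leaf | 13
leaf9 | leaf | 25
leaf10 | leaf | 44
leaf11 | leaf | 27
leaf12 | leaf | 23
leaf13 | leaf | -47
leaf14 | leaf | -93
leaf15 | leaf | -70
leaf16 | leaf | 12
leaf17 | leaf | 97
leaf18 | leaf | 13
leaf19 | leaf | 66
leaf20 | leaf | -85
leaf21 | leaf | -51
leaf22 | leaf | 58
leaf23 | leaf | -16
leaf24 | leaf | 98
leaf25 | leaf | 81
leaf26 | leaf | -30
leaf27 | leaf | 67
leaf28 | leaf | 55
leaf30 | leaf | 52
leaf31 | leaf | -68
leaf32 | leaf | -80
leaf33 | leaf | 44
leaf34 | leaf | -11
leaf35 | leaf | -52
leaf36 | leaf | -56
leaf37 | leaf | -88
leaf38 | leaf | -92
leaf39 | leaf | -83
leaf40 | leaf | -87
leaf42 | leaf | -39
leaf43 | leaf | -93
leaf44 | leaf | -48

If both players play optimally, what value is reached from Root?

J (O): min(-20, 66) = -20
K (O): min(-59, -47) = -59
L (O): min(57, -76, -15) = -76
M (O): min(13, 25) = 13
C (X): max(-20, -59, -76, 13) = 13
N (O): min(44, 27, 23, -47) = -47
P (O): min(-93, -70) = -93
Q (O): min(12, 97) = 12
D (X): max(-47, -93, 12) = 12
R (O): min(13, 66, -85, -51) = -85
S (O): min(58, -16) = -16
T (O): min(98, 81, -30) = -30
E (X): max(-85, -16, -30) = -16
A (O): min(13, 12, -16) = -16
U (O): min(67, 55) = 55
F (X): max(55, -64) = 55
V (O): min(52, -68, -80, 44) = -80
W (O): min(-11, -52, -56) = -56
X (O): min(-88, -92, -83, -87) = -92
G (X): max(-80, -56, -92) = -56
Y (O): min(-39, -93, -48) = -93
H (X): max(73, -93, 28) = 73
B (O): min(55, -56, 73) = -56
Root (X): max(-16, -56) = -16

-16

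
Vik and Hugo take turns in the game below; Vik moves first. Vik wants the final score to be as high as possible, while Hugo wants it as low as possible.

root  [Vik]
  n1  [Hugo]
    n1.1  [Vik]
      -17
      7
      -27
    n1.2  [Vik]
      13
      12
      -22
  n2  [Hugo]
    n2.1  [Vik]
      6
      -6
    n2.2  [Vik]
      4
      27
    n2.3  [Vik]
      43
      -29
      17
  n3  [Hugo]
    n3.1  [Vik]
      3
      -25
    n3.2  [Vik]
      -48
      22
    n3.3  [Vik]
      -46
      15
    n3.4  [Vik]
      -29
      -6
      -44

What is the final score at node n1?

n1.1 (Vik): max(-17, 7, -27) = 7
n1.2 (Vik): max(13, 12, -22) = 13
n1 (Hugo): min(7, 13) = 7

7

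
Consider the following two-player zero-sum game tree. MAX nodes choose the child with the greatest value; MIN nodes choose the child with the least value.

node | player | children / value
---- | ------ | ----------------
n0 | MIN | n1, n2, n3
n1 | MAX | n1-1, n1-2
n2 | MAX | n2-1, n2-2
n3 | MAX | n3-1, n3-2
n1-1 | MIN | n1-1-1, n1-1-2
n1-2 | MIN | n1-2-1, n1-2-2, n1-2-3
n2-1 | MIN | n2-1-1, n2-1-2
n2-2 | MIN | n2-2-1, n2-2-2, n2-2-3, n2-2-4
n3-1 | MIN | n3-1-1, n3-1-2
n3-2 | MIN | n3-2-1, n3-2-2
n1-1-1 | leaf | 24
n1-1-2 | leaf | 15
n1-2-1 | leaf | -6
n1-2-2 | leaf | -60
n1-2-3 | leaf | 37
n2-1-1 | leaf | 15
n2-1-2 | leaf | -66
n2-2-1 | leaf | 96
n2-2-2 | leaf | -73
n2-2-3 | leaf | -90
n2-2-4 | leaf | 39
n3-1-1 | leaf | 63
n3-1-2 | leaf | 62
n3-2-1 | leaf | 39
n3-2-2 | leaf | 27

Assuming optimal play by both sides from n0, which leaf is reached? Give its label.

n1-1 (MIN): min(24, 15) = 15
n1-2 (MIN): min(-6, -60, 37) = -60
n1 (MAX): max(15, -60) = 15
n2-1 (MIN): min(15, -66) = -66
n2-2 (MIN): min(96, -73, -90, 39) = -90
n2 (MAX): max(-66, -90) = -66
n3-1 (MIN): min(63, 62) = 62
n3-2 (MIN): min(39, 27) = 27
n3 (MAX): max(62, 27) = 62
n0 (MIN): min(15, -66, 62) = -66
At n0, MIN picks n2 (lowest: -66).
At n2, MAX picks n2-1 (highest: -66).
At n2-1, MIN picks n2-1-2 (lowest: -66).
Terminal value -66.

n2-1-2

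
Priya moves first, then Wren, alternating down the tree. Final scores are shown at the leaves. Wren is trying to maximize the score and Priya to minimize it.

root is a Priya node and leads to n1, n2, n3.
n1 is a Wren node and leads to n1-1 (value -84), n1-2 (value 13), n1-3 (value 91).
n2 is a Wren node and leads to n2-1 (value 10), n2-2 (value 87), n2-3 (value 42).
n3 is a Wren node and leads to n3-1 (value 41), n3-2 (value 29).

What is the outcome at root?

n1 (Wren): max(-84, 13, 91) = 91
n2 (Wren): max(10, 87, 42) = 87
n3 (Wren): max(41, 29) = 41
root (Priya): min(91, 87, 41) = 41

41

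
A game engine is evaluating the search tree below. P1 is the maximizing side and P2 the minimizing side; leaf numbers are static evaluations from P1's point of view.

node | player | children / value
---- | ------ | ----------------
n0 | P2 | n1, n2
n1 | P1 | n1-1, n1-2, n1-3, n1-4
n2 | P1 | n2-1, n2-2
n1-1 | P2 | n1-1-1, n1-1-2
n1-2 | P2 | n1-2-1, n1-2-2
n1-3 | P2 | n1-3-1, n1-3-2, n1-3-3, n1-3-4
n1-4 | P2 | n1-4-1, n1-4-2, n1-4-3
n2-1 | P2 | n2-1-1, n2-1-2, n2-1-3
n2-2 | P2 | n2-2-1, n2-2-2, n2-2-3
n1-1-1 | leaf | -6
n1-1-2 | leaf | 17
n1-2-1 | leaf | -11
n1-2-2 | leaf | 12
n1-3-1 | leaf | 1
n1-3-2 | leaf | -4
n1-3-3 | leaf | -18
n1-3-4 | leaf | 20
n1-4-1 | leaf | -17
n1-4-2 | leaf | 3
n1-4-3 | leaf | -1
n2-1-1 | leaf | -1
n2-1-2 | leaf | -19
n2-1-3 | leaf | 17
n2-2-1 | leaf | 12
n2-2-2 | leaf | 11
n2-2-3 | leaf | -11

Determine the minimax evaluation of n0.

n1-1 (P2): min(-6, 17) = -6
n1-2 (P2): min(-11, 12) = -11
n1-3 (P2): min(1, -4, -18, 20) = -18
n1-4 (P2): min(-17, 3, -1) = -17
n1 (P1): max(-6, -11, -18, -17) = -6
n2-1 (P2): min(-1, -19, 17) = -19
n2-2 (P2): min(12, 11, -11) = -11
n2 (P1): max(-19, -11) = -11
n0 (P2): min(-6, -11) = -11

-11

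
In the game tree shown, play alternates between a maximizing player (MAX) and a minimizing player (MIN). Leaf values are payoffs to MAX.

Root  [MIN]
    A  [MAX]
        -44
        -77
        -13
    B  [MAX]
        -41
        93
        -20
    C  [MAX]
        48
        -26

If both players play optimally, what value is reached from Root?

A (MAX): max(-44, -77, -13) = -13
B (MAX): max(-41, 93, -20) = 93
C (MAX): max(48, -26) = 48
Root (MIN): min(-13, 93, 48) = -13

-13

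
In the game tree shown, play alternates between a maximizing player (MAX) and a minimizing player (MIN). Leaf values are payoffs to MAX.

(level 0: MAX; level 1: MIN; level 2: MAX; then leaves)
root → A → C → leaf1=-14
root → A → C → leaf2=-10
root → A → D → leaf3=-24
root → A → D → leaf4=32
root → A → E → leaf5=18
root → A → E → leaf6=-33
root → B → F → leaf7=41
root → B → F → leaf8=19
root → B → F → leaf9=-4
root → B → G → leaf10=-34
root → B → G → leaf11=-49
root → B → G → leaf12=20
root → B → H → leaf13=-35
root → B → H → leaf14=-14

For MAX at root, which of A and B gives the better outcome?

A

C (MAX): max(-14, -10) = -10
D (MAX): max(-24, 32) = 32
E (MAX): max(18, -33) = 18
A (MIN): min(-10, 32, 18) = -10
F (MAX): max(41, 19, -4) = 41
G (MAX): max(-34, -49, 20) = 20
H (MAX): max(-35, -14) = -14
B (MIN): min(41, 20, -14) = -14
MAX prefers the higher value; A=-10, B=-14. A is better since -10 > -14.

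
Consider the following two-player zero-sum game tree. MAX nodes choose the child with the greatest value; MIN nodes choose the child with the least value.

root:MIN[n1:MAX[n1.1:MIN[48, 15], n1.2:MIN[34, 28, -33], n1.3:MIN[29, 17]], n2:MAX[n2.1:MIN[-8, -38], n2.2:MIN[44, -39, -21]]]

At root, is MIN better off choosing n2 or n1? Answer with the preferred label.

n2.1 (MIN): min(-8, -38) = -38
n2.2 (MIN): min(44, -39, -21) = -39
n2 (MAX): max(-38, -39) = -38
n1.1 (MIN): min(48, 15) = 15
n1.2 (MIN): min(34, 28, -33) = -33
n1.3 (MIN): min(29, 17) = 17
n1 (MAX): max(15, -33, 17) = 17
MIN prefers the lower value; n2=-38, n1=17. n2 is better since -38 < 17.

n2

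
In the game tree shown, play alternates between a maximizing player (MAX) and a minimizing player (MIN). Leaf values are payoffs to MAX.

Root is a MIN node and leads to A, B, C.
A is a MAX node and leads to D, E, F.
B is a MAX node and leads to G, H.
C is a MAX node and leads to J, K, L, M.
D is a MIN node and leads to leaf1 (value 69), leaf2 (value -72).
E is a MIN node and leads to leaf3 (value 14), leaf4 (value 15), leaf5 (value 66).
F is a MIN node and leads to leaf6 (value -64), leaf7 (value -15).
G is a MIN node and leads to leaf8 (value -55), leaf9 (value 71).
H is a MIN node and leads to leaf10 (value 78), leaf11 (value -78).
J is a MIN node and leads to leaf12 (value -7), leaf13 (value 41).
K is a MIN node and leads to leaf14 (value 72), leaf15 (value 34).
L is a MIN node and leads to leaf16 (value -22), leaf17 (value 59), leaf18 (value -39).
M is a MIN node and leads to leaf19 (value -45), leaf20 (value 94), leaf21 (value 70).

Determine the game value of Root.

-55

D (MIN): min(69, -72) = -72
E (MIN): min(14, 15, 66) = 14
F (MIN): min(-64, -15) = -64
A (MAX): max(-72, 14, -64) = 14
G (MIN): min(-55, 71) = -55
H (MIN): min(78, -78) = -78
B (MAX): max(-55, -78) = -55
J (MIN): min(-7, 41) = -7
K (MIN): min(72, 34) = 34
L (MIN): min(-22, 59, -39) = -39
M (MIN): min(-45, 94, 70) = -45
C (MAX): max(-7, 34, -39, -45) = 34
Root (MIN): min(14, -55, 34) = -55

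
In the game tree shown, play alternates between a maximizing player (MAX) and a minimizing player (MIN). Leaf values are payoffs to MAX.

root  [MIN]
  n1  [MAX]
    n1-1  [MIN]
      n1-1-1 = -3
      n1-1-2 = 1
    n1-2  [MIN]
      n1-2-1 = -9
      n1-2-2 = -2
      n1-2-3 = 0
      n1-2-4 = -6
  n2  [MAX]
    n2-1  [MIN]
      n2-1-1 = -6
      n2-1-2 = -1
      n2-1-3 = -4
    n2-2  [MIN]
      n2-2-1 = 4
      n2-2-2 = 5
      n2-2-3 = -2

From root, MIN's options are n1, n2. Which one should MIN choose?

n1

n1-1 (MIN): min(-3, 1) = -3
n1-2 (MIN): min(-9, -2, 0, -6) = -9
n1 (MAX): max(-3, -9) = -3
n2-1 (MIN): min(-6, -1, -4) = -6
n2-2 (MIN): min(4, 5, -2) = -2
n2 (MAX): max(-6, -2) = -2
root (MIN): min(-3, -2) = -3
MIN at root wants the lowest of {n1=-3, n2=-2}, so chooses n1.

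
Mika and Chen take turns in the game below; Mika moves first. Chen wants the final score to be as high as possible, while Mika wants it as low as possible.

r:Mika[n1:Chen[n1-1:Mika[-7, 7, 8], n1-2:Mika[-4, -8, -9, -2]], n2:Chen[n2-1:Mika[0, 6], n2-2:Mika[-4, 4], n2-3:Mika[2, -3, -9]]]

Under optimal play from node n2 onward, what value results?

0

n2-1 (Mika): min(0, 6) = 0
n2-2 (Mika): min(-4, 4) = -4
n2-3 (Mika): min(2, -3, -9) = -9
n2 (Chen): max(0, -4, -9) = 0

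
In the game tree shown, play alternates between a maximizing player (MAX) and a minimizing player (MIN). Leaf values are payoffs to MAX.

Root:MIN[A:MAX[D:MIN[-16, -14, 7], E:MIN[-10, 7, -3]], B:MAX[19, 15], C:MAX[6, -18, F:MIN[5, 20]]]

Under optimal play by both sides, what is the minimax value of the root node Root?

-10

D (MIN): min(-16, -14, 7) = -16
E (MIN): min(-10, 7, -3) = -10
A (MAX): max(-16, -10) = -10
B (MAX): max(19, 15) = 19
F (MIN): min(5, 20) = 5
C (MAX): max(6, -18, 5) = 6
Root (MIN): min(-10, 19, 6) = -10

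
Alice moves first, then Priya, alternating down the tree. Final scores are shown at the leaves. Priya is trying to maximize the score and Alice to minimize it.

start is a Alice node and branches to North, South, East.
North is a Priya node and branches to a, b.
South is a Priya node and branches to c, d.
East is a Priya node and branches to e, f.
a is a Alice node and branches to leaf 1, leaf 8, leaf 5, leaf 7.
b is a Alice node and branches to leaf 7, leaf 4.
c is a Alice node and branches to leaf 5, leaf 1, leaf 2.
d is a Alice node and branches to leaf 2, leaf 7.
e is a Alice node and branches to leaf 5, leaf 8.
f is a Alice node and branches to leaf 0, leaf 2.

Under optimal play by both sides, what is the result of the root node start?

a (Alice): min(1, 8, 5, 7) = 1
b (Alice): min(7, 4) = 4
North (Priya): max(1, 4) = 4
c (Alice): min(5, 1, 2) = 1
d (Alice): min(2, 7) = 2
South (Priya): max(1, 2) = 2
e (Alice): min(5, 8) = 5
f (Alice): min(0, 2) = 0
East (Priya): max(5, 0) = 5
start (Alice): min(4, 2, 5) = 2

2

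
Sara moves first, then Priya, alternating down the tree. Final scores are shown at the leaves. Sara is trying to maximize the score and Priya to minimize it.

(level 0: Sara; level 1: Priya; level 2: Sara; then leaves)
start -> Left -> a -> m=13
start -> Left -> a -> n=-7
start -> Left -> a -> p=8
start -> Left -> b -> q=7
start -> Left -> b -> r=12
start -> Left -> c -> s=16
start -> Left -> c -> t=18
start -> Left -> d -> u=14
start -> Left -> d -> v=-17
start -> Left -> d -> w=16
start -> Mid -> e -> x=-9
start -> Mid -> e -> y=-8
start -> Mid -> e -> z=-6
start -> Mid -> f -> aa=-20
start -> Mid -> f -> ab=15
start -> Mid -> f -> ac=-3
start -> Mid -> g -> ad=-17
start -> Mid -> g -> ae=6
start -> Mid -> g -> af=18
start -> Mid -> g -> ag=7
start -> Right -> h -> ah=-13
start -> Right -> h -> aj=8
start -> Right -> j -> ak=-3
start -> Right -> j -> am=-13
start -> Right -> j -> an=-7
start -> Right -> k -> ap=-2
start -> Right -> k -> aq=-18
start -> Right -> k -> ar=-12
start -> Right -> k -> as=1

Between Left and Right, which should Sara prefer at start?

Left

a (Sara): max(13, -7, 8) = 13
b (Sara): max(7, 12) = 12
c (Sara): max(16, 18) = 18
d (Sara): max(14, -17, 16) = 16
Left (Priya): min(13, 12, 18, 16) = 12
h (Sara): max(-13, 8) = 8
j (Sara): max(-3, -13, -7) = -3
k (Sara): max(-2, -18, -12, 1) = 1
Right (Priya): min(8, -3, 1) = -3
Sara prefers the higher value; Left=12, Right=-3. Left is better since 12 > -3.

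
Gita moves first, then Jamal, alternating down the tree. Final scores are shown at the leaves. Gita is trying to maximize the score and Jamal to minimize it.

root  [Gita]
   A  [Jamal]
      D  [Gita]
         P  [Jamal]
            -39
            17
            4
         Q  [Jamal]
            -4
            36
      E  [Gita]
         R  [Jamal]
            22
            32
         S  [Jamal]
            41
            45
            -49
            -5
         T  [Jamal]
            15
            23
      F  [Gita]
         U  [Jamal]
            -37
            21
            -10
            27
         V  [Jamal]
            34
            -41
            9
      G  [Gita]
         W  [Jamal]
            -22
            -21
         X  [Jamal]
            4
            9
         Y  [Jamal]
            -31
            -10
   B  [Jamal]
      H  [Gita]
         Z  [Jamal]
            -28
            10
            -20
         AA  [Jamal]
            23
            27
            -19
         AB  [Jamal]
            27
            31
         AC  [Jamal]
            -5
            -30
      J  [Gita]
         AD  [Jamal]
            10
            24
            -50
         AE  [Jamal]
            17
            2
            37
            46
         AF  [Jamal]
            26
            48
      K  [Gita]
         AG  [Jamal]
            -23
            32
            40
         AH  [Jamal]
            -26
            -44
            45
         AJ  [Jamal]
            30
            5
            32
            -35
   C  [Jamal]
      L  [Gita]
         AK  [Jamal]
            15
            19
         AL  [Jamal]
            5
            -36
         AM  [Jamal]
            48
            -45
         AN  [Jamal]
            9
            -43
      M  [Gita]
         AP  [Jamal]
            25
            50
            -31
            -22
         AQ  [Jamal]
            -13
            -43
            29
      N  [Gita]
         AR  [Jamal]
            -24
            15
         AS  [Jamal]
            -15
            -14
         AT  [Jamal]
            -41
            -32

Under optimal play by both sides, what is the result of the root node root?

P (Jamal): min(-39, 17, 4) = -39
Q (Jamal): min(-4, 36) = -4
D (Gita): max(-39, -4) = -4
R (Jamal): min(22, 32) = 22
S (Jamal): min(41, 45, -49, -5) = -49
T (Jamal): min(15, 23) = 15
E (Gita): max(22, -49, 15) = 22
U (Jamal): min(-37, 21, -10, 27) = -37
V (Jamal): min(34, -41, 9) = -41
F (Gita): max(-37, -41) = -37
W (Jamal): min(-22, -21) = -22
X (Jamal): min(4, 9) = 4
Y (Jamal): min(-31, -10) = -31
G (Gita): max(-22, 4, -31) = 4
A (Jamal): min(-4, 22, -37, 4) = -37
Z (Jamal): min(-28, 10, -20) = -28
AA (Jamal): min(23, 27, -19) = -19
AB (Jamal): min(27, 31) = 27
AC (Jamal): min(-5, -30) = -30
H (Gita): max(-28, -19, 27, -30) = 27
AD (Jamal): min(10, 24, -50) = -50
AE (Jamal): min(17, 2, 37, 46) = 2
AF (Jamal): min(26, 48) = 26
J (Gita): max(-50, 2, 26) = 26
AG (Jamal): min(-23, 32, 40) = -23
AH (Jamal): min(-26, -44, 45) = -44
AJ (Jamal): min(30, 5, 32, -35) = -35
K (Gita): max(-23, -44, -35) = -23
B (Jamal): min(27, 26, -23) = -23
AK (Jamal): min(15, 19) = 15
AL (Jamal): min(5, -36) = -36
AM (Jamal): min(48, -45) = -45
AN (Jamal): min(9, -43) = -43
L (Gita): max(15, -36, -45, -43) = 15
AP (Jamal): min(25, 50, -31, -22) = -31
AQ (Jamal): min(-13, -43, 29) = -43
M (Gita): max(-31, -43) = -31
AR (Jamal): min(-24, 15) = -24
AS (Jamal): min(-15, -14) = -15
AT (Jamal): min(-41, -32) = -41
N (Gita): max(-24, -15, -41) = -15
C (Jamal): min(15, -31, -15) = -31
root (Gita): max(-37, -23, -31) = -23

-23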